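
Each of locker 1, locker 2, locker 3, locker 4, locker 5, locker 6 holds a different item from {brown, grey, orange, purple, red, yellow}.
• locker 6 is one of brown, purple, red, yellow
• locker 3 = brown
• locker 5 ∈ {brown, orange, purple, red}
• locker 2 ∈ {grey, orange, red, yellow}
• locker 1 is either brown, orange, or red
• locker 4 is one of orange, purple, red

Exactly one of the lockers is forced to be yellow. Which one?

locker 3 must be brown (only option left). Eliminate brown elsewhere: locker 1, locker 5, locker 6.
The 5 still-open variables draw from only 5 values {grey, orange, purple, red, yellow}, so each is used; only locker 2 can be grey, hence locker 2 = grey.
The 4 still-open variables draw from only 4 values {orange, purple, red, yellow}, so each is used; only locker 6 can be yellow, hence locker 6 = yellow.

locker 6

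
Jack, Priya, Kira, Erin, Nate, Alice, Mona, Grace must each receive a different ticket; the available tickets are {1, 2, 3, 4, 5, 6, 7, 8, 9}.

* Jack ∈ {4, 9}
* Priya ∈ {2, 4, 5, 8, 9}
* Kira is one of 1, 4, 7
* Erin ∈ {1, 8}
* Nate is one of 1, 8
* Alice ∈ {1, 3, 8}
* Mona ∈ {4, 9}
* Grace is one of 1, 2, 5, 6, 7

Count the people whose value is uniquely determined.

Jack and Mona between them cover only {4, 9} — a naked pair. Remove those values from Priya, Kira.
The 2 variables Erin and Nate are confined to {1, 8}, which locks those values in; drop them from Priya, Kira, Alice, Grace.
That leaves Kira = 7. Strike 7 from Grace.
Alice has just one choice, so Alice = 3.
Determined: Kira=7, Alice=3. The other people each still have more than one consistent value. That makes 2.

2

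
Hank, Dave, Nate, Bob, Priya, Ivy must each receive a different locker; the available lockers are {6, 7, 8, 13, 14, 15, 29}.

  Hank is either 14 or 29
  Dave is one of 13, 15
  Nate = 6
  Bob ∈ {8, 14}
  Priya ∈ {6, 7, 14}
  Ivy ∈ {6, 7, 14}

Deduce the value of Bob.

8

Nate's domain is down to {6}, so Nate = 6. Eliminate 6 elsewhere: Priya, Ivy.
The 2 variables Priya and Ivy are confined to {7, 14}, which locks those values in; drop them from Hank, Bob.
So Bob = 8.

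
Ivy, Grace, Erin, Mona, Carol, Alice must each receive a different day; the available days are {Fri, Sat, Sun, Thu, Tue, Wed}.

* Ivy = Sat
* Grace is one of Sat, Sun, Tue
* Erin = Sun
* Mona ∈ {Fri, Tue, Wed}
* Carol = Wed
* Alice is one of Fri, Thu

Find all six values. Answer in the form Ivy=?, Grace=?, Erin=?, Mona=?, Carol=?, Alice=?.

Ivy must be Sat (only option left). Eliminate Sat elsewhere: Grace.
That leaves Erin = Sun. Remove Sun from Grace.
Carol's domain is down to {Wed}, so Carol = Wed. Eliminate Wed elsewhere: Mona.
Grace must be Tue (only option left). So Mona can't be Tue.
That leaves Mona = Fri. Remove Fri from Alice.
Alice must be Thu (only option left).

Ivy=Sat, Grace=Tue, Erin=Sun, Mona=Fri, Carol=Wed, Alice=Thu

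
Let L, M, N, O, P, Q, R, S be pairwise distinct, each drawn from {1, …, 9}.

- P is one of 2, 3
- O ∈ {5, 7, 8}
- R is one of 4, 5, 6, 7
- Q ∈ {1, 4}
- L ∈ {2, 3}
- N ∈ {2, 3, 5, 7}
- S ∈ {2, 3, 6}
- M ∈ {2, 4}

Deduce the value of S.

6

The 8 variables together cover exactly {1, 2, 3, 4, 5, 6, 7, 8} — 8 values for 8 variables — and 1 appears only in Q's list, so Q = 1.
The 7 still-open variables together cover exactly {2, 3, 4, 5, 6, 7, 8} — 7 values for 7 variables — and 8 appears only in O's list, so O = 8.
The 2 variables L and P are confined to {2, 3}, which locks those values in; drop them from M, N, S.
So S = 6.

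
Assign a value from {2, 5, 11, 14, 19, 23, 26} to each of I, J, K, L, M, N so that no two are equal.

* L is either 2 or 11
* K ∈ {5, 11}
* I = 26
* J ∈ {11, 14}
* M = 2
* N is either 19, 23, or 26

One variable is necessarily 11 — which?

I's domain is down to {26}, so I = 26. Remove 26 from N.
M has just one choice, so M = 2. Strike 2 from L.
So 11 goes to L.

L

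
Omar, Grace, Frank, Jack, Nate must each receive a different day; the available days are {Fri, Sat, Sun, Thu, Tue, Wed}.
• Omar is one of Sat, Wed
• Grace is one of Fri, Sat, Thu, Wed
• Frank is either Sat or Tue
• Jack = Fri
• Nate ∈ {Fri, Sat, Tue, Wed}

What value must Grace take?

Jack must be Fri (only option left). Eliminate Fri elsewhere: Grace, Nate.
The 4 still-open variables together cover exactly {Sat, Thu, Tue, Wed} — 4 values for 4 variables — and Thu appears only in Grace's list, so Grace = Thu.

Thu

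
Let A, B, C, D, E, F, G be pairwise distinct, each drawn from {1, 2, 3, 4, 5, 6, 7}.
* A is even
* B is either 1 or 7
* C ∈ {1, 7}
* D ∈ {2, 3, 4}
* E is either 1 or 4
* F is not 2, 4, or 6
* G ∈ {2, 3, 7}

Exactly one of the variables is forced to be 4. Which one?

Among the 7 variables, 5 fits only F (and all 7 values in {1, 2, 3, 4, 5, 6, 7} must be used), so F = 5.
Among the 6 still-open variables, 6 fits only A (and all 6 values in {1, 2, 3, 4, 6, 7} must be used), so A = 6.
The 2 variables B and C are confined to {1, 7}, which locks those values in; drop them from E, G.
So 4 goes to E.

E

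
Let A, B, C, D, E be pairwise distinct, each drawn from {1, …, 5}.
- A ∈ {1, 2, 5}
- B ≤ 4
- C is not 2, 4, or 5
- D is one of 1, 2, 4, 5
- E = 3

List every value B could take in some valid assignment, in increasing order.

2, 4

E must be 3 (only option left). Strike 3 from B, C.
C must be 1 (only option left). So A, B, D can't be 1.
No further eliminations apply; B can still be any of 2, 4.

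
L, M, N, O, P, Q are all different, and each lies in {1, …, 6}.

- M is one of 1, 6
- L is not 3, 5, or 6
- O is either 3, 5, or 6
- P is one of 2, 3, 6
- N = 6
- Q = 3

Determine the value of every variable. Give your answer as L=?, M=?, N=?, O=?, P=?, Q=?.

N's domain is down to {6}, so N = 6. Strike 6 from M, O, P.
Q has just one choice, so Q = 3. Strike 3 from O, P.
M must be 1 (only option left). So L can't be 1.
O has just one choice, so O = 5.
P has just one choice, so P = 2. Eliminate 2 elsewhere: L.
L must be 4 (only option left).

L=4, M=1, N=6, O=5, P=2, Q=3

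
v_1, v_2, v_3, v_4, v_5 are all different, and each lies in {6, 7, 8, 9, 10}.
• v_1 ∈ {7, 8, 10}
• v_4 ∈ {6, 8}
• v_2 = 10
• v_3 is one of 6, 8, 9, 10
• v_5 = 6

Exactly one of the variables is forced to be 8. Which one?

v_2's domain is down to {10}, so v_2 = 10. Remove 10 from v_1, v_3.
That leaves v_5 = 6. Eliminate 6 elsewhere: v_3, v_4.
So 8 goes to v_4.

v_4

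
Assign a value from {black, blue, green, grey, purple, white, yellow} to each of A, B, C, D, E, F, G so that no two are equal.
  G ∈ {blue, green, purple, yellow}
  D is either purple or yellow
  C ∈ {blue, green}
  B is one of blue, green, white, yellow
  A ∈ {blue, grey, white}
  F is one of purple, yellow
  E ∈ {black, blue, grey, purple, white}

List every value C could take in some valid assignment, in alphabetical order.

blue, green

The 7 variables together cover exactly {black, blue, green, grey, purple, white, yellow} — 7 values for 7 variables — and black appears only in E's list, so E = black.
The 6 still-open variables draw from only 6 values {blue, green, grey, purple, white, yellow}, so each is used; only A can be grey, hence A = grey.
The 5 still-open variables draw from only 5 values {blue, green, purple, white, yellow}, so each is used; only B can be white, hence B = white.
The 2 variables D and F are confined to {purple, yellow}, which locks those values in; drop them from G.
No further eliminations apply; C can still be any of blue, green.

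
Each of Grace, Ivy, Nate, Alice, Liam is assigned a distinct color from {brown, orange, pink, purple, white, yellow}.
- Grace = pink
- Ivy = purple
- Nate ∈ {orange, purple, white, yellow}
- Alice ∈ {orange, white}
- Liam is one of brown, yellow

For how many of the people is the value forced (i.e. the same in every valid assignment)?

2

Grace must be pink (only option left).
Ivy's domain is down to {purple}, so Ivy = purple. Strike purple from Nate.
Determined: Grace=pink, Ivy=purple. The other people each still have more than one consistent value. That makes 2.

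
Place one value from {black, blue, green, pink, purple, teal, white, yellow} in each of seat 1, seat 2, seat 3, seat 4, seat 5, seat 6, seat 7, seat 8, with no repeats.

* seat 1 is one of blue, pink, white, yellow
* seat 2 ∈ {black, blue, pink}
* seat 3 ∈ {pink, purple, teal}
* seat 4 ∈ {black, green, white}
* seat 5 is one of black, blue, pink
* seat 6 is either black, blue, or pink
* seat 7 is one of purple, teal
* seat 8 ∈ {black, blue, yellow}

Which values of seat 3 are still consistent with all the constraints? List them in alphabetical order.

purple, teal

The 8 variables draw from only 8 values {black, blue, green, pink, purple, teal, white, yellow}, so each is used; only seat 4 can be green, hence seat 4 = green.
Among the 7 still-open variables, white fits only seat 1 (and all 7 values in {black, blue, pink, purple, teal, white, yellow} must be used), so seat 1 = white.
The 6 still-open variables draw from only 6 values {black, blue, pink, purple, teal, yellow}, so each is used; only seat 8 can be yellow, hence seat 8 = yellow.
The 3 variables seat 2, seat 5, seat 6 are confined to {black, blue, pink}, which locks those values in; drop them from seat 3.
No further eliminations apply; seat 3 can still be any of purple, teal.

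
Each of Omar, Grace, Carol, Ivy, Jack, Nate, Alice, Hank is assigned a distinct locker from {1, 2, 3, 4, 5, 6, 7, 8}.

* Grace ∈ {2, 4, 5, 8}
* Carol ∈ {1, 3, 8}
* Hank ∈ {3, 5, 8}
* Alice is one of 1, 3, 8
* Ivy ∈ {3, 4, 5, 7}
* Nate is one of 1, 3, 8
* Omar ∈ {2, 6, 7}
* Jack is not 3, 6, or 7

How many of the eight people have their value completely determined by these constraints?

3

The 8 variables together cover exactly {1, 2, 3, 4, 5, 6, 7, 8} — 8 values for 8 variables — and 6 appears only in Omar's list, so Omar = 6.
The 7 still-open variables together cover exactly {1, 2, 3, 4, 5, 7, 8} — 7 values for 7 variables — and 7 appears only in Ivy's list, so Ivy = 7.
Carol, Nate, Alice between them cover only {1, 3, 8} — a naked triple. Remove those values from Grace, Jack, Hank.
Hank's domain is down to {5}, so Hank = 5. Remove 5 from Grace, Jack.
Determined: Omar=6, Ivy=7, Hank=5. The other people each still have more than one consistent value. That makes 3.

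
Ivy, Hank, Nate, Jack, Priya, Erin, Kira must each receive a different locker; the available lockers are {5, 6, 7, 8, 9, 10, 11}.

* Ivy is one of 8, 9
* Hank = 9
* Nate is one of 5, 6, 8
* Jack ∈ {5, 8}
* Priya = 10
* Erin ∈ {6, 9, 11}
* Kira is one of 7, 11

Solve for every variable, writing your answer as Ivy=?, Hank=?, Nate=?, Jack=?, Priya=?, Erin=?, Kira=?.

Hank has just one choice, so Hank = 9. Eliminate 9 elsewhere: Ivy, Erin.
That leaves Priya = 10.
Ivy's domain is down to {8}, so Ivy = 8. Eliminate 8 elsewhere: Nate, Jack.
Jack's domain is down to {5}, so Jack = 5. Remove 5 from Nate.
That leaves Nate = 6. So Erin can't be 6.
Erin must be 11 (only option left). Strike 11 from Kira.
Kira's domain is down to {7}, so Kira = 7.

Ivy=8, Hank=9, Nate=6, Jack=5, Priya=10, Erin=11, Kira=7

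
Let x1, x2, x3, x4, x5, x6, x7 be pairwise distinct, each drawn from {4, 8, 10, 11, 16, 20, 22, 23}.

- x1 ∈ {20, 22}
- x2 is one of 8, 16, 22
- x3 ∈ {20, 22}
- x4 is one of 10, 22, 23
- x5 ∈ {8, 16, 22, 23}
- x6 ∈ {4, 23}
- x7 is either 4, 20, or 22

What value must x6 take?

Among the 7 variables, 10 fits only x4 (and all 7 values in {4, 8, 10, 16, 20, 22, 23} must be used), so x4 = 10.
x1 and x3 share exactly the 2 values {20, 22}; by pigeonhole those values go to them, so strike 20, 22 from x2, x5, x7.
x7 has just one choice, so x7 = 4. So x6 can't be 4.
So x6 = 23.

23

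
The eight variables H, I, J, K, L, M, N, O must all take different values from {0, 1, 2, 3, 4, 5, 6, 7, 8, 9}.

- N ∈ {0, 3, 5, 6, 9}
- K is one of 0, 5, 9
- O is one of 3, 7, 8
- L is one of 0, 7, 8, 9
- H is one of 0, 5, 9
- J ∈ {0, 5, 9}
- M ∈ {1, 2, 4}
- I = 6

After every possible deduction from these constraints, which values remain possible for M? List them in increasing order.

1, 2, 4

I must be 6 (only option left). So N can't be 6.
H, J, K share exactly the 3 values {0, 5, 9}; by pigeonhole those values go to them, so strike 0, 5, 9 from L, N.
N has just one choice, so N = 3. So O can't be 3.
No further eliminations apply; M can still be any of 1, 2, 4.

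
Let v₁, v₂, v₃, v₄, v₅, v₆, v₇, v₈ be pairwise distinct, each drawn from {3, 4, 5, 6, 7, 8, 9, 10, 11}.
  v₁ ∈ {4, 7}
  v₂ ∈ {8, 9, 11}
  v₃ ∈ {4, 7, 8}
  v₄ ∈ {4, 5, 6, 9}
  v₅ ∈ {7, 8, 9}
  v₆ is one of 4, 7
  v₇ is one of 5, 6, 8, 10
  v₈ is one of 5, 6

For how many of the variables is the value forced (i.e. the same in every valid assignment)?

4

Among the 8 variables, 10 fits only v₇ (and all 8 values in {4, 5, 6, 7, 8, 9, 10, 11} must be used), so v₇ = 10.
Among the 7 still-open variables, 11 fits only v₂ (and all 7 values in {4, 5, 6, 7, 8, 9, 11} must be used), so v₂ = 11.
v₁ and v₆ between them cover only {4, 7} — a naked pair. Remove those values from v₃, v₄, v₅.
That leaves v₃ = 8. So v₅ can't be 8.
That leaves v₅ = 9. So v₄ can't be 9.
Determined: v₂=11, v₃=8, v₅=9, v₇=10. The other variables each still have more than one consistent value. That makes 4.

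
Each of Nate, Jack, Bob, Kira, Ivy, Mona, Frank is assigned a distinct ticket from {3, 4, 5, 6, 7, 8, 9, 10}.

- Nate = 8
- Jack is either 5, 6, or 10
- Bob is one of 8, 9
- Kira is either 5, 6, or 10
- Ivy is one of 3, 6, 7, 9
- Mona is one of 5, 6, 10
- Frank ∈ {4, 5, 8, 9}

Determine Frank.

4

Nate must be 8 (only option left). Eliminate 8 elsewhere: Bob, Frank.
That leaves Bob = 9. Eliminate 9 elsewhere: Ivy, Frank.
Jack, Kira, Mona share exactly the 3 values {5, 6, 10}; by pigeonhole those values go to them, so strike 5, 6, 10 from Ivy, Frank.
So Frank = 4.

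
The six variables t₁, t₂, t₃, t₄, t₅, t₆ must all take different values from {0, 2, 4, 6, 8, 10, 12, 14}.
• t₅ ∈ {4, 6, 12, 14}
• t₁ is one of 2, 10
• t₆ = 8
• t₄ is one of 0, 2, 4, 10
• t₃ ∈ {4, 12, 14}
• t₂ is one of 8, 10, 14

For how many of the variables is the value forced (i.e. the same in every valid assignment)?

t₆ must be 8 (only option left). So t₂ can't be 8.
Determined: t₆=8. The other variables each still have more than one consistent value. That makes 1.

1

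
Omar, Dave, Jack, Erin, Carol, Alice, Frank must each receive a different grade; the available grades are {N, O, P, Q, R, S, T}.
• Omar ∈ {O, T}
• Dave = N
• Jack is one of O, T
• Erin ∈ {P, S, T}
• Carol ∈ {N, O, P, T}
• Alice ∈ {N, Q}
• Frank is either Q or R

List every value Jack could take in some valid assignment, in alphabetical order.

Dave's domain is down to {N}, so Dave = N. Remove N from Carol, Alice.
Alice's domain is down to {Q}, so Alice = Q. Strike Q from Frank.
Frank must be R (only option left).
The 4 still-open variables together cover exactly {O, P, S, T} — 4 values for 4 variables — and S appears only in Erin's list, so Erin = S.
The 3 still-open variables together cover exactly {O, P, T} — 3 values for 3 variables — and P appears only in Carol's list, so Carol = P.
No further eliminations apply; Jack can still be any of O, T.

O, T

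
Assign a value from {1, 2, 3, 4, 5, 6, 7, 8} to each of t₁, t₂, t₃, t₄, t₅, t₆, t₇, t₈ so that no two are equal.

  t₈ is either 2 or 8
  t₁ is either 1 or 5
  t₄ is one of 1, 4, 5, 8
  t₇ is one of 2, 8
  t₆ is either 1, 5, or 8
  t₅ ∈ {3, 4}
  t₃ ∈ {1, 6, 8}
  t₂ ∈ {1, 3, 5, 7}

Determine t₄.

4

The 8 variables draw from only 8 values {1, 2, 3, 4, 5, 6, 7, 8}, so each is used; only t₃ can be 6, hence t₃ = 6.
The 7 still-open variables draw from only 7 values {1, 2, 3, 4, 5, 7, 8}, so each is used; only t₂ can be 7, hence t₂ = 7.
Among the 6 still-open variables, 3 fits only t₅ (and all 6 values in {1, 2, 3, 4, 5, 8} must be used), so t₅ = 3.
The 5 still-open variables together cover exactly {1, 2, 4, 5, 8} — 5 values for 5 variables — and 4 appears only in t₄'s list, so t₄ = 4.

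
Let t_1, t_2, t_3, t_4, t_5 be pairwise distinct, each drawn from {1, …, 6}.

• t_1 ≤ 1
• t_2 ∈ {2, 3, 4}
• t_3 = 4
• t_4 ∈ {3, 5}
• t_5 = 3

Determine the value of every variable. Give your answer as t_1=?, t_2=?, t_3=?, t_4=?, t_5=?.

t_1 must be 1 (only option left).
t_3 must be 4 (only option left). Eliminate 4 elsewhere: t_2.
t_5 must be 3 (only option left). Eliminate 3 elsewhere: t_2, t_4.
That leaves t_2 = 2.
t_4 must be 5 (only option left).

t_1=1, t_2=2, t_3=4, t_4=5, t_5=3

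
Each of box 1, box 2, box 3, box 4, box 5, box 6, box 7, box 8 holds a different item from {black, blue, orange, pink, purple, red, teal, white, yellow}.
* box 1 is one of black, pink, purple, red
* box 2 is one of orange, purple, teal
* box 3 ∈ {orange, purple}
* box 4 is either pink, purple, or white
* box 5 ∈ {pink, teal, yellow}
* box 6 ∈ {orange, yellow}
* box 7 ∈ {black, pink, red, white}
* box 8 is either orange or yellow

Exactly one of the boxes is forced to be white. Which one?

The 2 variables box 6 and box 8 are confined to {orange, yellow}, which locks those values in; drop them from box 2, box 3, box 5.
That leaves box 3 = purple. Remove purple from box 1, box 2, box 4.
That leaves box 2 = teal. So box 5 can't be teal.
That leaves box 5 = pink. Strike pink from box 1, box 4, box 7.
So white goes to box 4.

box 4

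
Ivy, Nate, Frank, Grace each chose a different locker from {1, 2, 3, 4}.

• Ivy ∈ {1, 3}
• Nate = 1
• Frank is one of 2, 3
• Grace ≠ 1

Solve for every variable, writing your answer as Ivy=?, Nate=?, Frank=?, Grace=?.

Nate's domain is down to {1}, so Nate = 1. So Ivy can't be 1.
Ivy's domain is down to {3}, so Ivy = 3. So Frank, Grace can't be 3.
Frank must be 2 (only option left). Remove 2 from Grace.
Grace's domain is down to {4}, so Grace = 4.

Ivy=3, Nate=1, Frank=2, Grace=4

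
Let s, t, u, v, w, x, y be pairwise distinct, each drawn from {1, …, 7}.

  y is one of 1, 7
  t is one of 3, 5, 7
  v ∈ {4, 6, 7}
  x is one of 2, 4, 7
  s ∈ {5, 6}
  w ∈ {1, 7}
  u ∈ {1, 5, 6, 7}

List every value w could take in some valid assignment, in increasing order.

The 7 variables together cover exactly {1, 2, 3, 4, 5, 6, 7} — 7 values for 7 variables — and 2 appears only in x's list, so x = 2.
Among the 6 still-open variables, 3 fits only t (and all 6 values in {1, 3, 4, 5, 6, 7} must be used), so t = 3.
Among the 5 still-open variables, 4 fits only v (and all 5 values in {1, 4, 5, 6, 7} must be used), so v = 4.
w and y between them cover only {1, 7} — a naked pair. Remove those values from u.
No further eliminations apply; w can still be any of 1, 7.

1, 7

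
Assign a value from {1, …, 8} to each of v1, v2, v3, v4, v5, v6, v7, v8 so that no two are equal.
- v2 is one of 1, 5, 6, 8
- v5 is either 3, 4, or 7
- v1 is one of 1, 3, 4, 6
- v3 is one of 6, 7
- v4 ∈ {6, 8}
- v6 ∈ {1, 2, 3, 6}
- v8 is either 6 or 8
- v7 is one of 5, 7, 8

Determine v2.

The 8 variables together cover exactly {1, 2, 3, 4, 5, 6, 7, 8} — 8 values for 8 variables — and 2 appears only in v6's list, so v6 = 2.
v4 and v8 between them cover only {6, 8} — a naked pair. Remove those values from v1, v2, v3, v7.
That leaves v3 = 7. So v5, v7 can't be 7.
v7's domain is down to {5}, so v7 = 5. So v2 can't be 5.
So v2 = 1.

1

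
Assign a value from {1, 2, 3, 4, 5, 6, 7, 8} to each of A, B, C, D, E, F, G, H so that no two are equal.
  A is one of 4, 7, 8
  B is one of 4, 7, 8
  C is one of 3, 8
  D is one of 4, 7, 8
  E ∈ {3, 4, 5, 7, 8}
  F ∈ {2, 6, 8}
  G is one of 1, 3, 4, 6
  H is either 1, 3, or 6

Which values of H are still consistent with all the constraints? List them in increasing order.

The 8 variables draw from only 8 values {1, 2, 3, 4, 5, 6, 7, 8}, so each is used; only F can be 2, hence F = 2.
The 7 still-open variables draw from only 7 values {1, 3, 4, 5, 6, 7, 8}, so each is used; only E can be 5, hence E = 5.
A, B, D share exactly the 3 values {4, 7, 8}; by pigeonhole those values go to them, so strike 4, 7, 8 from C, G.
C's domain is down to {3}, so C = 3. So G, H can't be 3.
No further eliminations apply; H can still be any of 1, 6.

1, 6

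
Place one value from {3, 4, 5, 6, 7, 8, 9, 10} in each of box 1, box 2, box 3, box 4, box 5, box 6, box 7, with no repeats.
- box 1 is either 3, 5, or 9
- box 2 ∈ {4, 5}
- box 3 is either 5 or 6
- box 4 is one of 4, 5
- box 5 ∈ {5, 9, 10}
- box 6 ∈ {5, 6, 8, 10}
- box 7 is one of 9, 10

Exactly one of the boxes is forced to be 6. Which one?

box 3

The 7 variables together cover exactly {3, 4, 5, 6, 8, 9, 10} — 7 values for 7 variables — and 3 appears only in box 1's list, so box 1 = 3.
Among the 6 still-open variables, 8 fits only box 6 (and all 6 values in {4, 5, 6, 8, 9, 10} must be used), so box 6 = 8.
Among the 5 still-open variables, 6 fits only box 3 (and all 5 values in {4, 5, 6, 9, 10} must be used), so box 3 = 6.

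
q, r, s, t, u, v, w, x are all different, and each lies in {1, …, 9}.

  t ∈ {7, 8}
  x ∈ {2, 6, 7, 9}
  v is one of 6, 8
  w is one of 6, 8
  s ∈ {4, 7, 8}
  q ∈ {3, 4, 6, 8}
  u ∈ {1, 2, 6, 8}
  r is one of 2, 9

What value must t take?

The 8 variables together cover exactly {1, 2, 3, 4, 6, 7, 8, 9} — 8 values for 8 variables — and 1 appears only in u's list, so u = 1.
Among the 7 still-open variables, 3 fits only q (and all 7 values in {2, 3, 4, 6, 7, 8, 9} must be used), so q = 3.
Among the 6 still-open variables, 4 fits only s (and all 6 values in {2, 4, 6, 7, 8, 9} must be used), so s = 4.
The 2 variables v and w are confined to {6, 8}, which locks those values in; drop them from t, x.
So t = 7.

7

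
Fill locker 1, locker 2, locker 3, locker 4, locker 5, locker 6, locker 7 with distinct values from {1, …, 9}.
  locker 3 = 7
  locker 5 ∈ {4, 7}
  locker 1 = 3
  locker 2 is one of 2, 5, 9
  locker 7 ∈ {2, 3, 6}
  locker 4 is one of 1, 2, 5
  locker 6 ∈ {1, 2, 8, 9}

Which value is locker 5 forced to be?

4

locker 1 has just one choice, so locker 1 = 3. Strike 3 from locker 7.
That leaves locker 3 = 7. Eliminate 7 elsewhere: locker 5.
So locker 5 = 4.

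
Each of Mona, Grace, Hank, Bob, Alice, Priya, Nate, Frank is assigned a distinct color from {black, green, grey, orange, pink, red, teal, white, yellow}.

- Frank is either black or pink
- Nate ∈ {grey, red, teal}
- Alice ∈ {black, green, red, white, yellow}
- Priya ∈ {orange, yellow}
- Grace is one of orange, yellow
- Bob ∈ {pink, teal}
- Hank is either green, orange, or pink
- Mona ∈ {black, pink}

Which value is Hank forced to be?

The 2 variables Mona and Frank are confined to {black, pink}, which locks those values in; drop them from Hank, Bob, Alice.
Bob must be teal (only option left). Eliminate teal elsewhere: Nate.
Grace and Priya between them cover only {orange, yellow} — a naked pair. Remove those values from Hank, Alice.
So Hank = green.

green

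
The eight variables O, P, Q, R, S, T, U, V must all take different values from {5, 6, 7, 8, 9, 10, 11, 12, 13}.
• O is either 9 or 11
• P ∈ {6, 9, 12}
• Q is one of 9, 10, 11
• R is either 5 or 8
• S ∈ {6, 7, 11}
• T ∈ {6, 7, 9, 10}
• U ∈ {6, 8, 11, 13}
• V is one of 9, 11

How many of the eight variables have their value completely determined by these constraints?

2

O and V share exactly the 2 values {9, 11}; by pigeonhole those values go to them, so strike 9, 11 from P, Q, S, T, U.
Q has just one choice, so Q = 10. Remove 10 from T.
S and T between them cover only {6, 7} — a naked pair. Remove those values from P, U.
That leaves P = 12.
Determined: P=12, Q=10. The other variables each still have more than one consistent value. That makes 2.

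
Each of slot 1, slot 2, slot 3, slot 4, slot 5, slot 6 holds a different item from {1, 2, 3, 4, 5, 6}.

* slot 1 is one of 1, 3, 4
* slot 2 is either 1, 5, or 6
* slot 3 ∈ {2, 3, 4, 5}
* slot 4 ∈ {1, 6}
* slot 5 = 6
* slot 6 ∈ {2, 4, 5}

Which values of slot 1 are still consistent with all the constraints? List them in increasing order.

slot 5 must be 6 (only option left). Eliminate 6 elsewhere: slot 2, slot 4.
That leaves slot 4 = 1. So slot 1, slot 2 can't be 1.
slot 2's domain is down to {5}, so slot 2 = 5. So slot 3, slot 6 can't be 5.
No further eliminations apply; slot 1 can still be any of 3, 4.

3, 4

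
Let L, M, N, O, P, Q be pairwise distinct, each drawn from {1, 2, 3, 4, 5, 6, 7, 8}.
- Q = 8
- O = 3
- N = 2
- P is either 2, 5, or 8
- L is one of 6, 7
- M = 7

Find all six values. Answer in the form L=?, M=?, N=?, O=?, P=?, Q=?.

L=6, M=7, N=2, O=3, P=5, Q=8

M's domain is down to {7}, so M = 7. Eliminate 7 elsewhere: L.
N must be 2 (only option left). Eliminate 2 elsewhere: P.
O must be 3 (only option left).
Q has just one choice, so Q = 8. Remove 8 from P.
L has just one choice, so L = 6.
P's domain is down to {5}, so P = 5.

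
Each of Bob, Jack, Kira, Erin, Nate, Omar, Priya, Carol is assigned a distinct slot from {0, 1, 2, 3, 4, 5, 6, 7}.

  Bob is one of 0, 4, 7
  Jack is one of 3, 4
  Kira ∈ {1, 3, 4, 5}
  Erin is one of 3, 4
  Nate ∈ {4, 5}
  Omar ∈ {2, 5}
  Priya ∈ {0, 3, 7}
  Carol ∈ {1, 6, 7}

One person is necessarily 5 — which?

The 8 variables together cover exactly {0, 1, 2, 3, 4, 5, 6, 7} — 8 values for 8 variables — and 2 appears only in Omar's list, so Omar = 2.
Among the 7 still-open variables, 6 fits only Carol (and all 7 values in {0, 1, 3, 4, 5, 6, 7} must be used), so Carol = 6.
Among the 6 still-open variables, 1 fits only Kira (and all 6 values in {0, 1, 3, 4, 5, 7} must be used), so Kira = 1.
The 5 still-open variables together cover exactly {0, 3, 4, 5, 7} — 5 values for 5 variables — and 5 appears only in Nate's list, so Nate = 5.

Nate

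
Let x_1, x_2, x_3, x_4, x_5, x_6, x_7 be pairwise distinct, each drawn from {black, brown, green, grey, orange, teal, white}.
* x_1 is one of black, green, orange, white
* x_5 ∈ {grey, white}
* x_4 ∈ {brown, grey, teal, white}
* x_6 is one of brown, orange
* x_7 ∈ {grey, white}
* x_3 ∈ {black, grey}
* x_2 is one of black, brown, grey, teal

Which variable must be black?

The 7 variables draw from only 7 values {black, brown, green, grey, orange, teal, white}, so each is used; only x_1 can be green, hence x_1 = green.
The 6 still-open variables draw from only 6 values {black, brown, grey, orange, teal, white}, so each is used; only x_6 can be orange, hence x_6 = orange.
x_5 and x_7 share exactly the 2 values {grey, white}; by pigeonhole those values go to them, so strike grey, white from x_2, x_3, x_4.
So black goes to x_3.

x_3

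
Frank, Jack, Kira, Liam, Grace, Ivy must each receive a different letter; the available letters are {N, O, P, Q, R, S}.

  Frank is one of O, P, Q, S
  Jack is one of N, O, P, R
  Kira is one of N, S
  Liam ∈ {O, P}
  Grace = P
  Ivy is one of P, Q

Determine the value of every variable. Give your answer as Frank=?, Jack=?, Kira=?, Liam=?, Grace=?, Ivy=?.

Grace's domain is down to {P}, so Grace = P. Strike P from Frank, Jack, Liam, Ivy.
Ivy's domain is down to {Q}, so Ivy = Q. Eliminate Q elsewhere: Frank.
Liam has just one choice, so Liam = O. Eliminate O elsewhere: Frank, Jack.
Frank's domain is down to {S}, so Frank = S. Remove S from Kira.
That leaves Kira = N. Eliminate N elsewhere: Jack.
Jack must be R (only option left).

Frank=S, Jack=R, Kira=N, Liam=O, Grace=P, Ivy=Q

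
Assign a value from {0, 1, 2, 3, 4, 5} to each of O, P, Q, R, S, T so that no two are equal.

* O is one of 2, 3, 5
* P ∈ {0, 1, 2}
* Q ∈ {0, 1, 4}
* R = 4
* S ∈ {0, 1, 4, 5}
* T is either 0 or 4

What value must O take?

R must be 4 (only option left). Remove 4 from Q, S, T.
T must be 0 (only option left). So P, Q, S can't be 0.
Q's domain is down to {1}, so Q = 1. Remove 1 from P, S.
S's domain is down to {5}, so S = 5. Strike 5 from O.
P has just one choice, so P = 2. Remove 2 from O.
So O = 3.

3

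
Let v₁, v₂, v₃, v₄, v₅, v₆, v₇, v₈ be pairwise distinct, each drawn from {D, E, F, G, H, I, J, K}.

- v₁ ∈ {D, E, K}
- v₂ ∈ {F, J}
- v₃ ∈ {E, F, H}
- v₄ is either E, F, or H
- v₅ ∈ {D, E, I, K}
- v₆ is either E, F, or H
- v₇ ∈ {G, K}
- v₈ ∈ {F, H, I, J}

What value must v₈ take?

I

The 8 variables together cover exactly {D, E, F, G, H, I, J, K} — 8 values for 8 variables — and G appears only in v₇'s list, so v₇ = G.
The 3 variables v₃, v₄, v₆ are confined to {E, F, H}, which locks those values in; drop them from v₁, v₂, v₅, v₈.
v₂ has just one choice, so v₂ = J. Remove J from v₈.
So v₈ = I.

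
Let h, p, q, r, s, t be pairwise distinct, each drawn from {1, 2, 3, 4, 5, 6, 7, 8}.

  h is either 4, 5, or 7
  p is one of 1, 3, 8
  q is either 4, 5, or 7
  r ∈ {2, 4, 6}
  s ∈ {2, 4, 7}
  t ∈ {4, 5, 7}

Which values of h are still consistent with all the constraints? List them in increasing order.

h, q, t between them cover only {4, 5, 7} — a naked triple. Remove those values from r, s.
s's domain is down to {2}, so s = 2. Remove 2 from r.
r must be 6 (only option left).
No further eliminations apply; h can still be any of 4, 5, 7.

4, 5, 7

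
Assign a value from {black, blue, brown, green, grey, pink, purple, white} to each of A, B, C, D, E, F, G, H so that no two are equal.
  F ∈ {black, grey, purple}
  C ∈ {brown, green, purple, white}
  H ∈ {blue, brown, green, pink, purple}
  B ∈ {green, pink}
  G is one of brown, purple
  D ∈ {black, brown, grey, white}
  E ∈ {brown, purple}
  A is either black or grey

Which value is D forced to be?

white

The 8 variables draw from only 8 values {black, blue, brown, green, grey, pink, purple, white}, so each is used; only H can be blue, hence H = blue.
The 7 still-open variables together cover exactly {black, brown, green, grey, pink, purple, white} — 7 values for 7 variables — and pink appears only in B's list, so B = pink.
The 6 still-open variables together cover exactly {black, brown, green, grey, purple, white} — 6 values for 6 variables — and green appears only in C's list, so C = green.
Among the 5 still-open variables, white fits only D (and all 5 values in {black, brown, grey, purple, white} must be used), so D = white.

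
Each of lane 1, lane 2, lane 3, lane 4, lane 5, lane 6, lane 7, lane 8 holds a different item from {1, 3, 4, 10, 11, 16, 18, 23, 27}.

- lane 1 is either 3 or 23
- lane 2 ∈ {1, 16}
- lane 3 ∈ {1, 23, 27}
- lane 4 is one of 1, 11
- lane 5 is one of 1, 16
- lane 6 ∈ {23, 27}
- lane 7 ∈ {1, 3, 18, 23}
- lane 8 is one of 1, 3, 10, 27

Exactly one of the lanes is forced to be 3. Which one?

lane 1

Among the 8 variables, 10 fits only lane 8 (and all 8 values in {1, 3, 10, 11, 16, 18, 23, 27} must be used), so lane 8 = 10.
The 7 still-open variables together cover exactly {1, 3, 11, 16, 18, 23, 27} — 7 values for 7 variables — and 11 appears only in lane 4's list, so lane 4 = 11.
Among the 6 still-open variables, 18 fits only lane 7 (and all 6 values in {1, 3, 16, 18, 23, 27} must be used), so lane 7 = 18.
The 5 still-open variables together cover exactly {1, 3, 16, 23, 27} — 5 values for 5 variables — and 3 appears only in lane 1's list, so lane 1 = 3.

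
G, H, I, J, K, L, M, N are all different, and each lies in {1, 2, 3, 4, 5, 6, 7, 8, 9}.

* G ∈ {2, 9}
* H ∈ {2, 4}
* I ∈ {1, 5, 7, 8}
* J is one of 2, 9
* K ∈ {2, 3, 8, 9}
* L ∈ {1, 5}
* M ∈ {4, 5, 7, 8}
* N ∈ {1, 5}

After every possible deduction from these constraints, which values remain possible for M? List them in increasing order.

7, 8

The 8 variables together cover exactly {1, 2, 3, 4, 5, 7, 8, 9} — 8 values for 8 variables — and 3 appears only in K's list, so K = 3.
G and J between them cover only {2, 9} — a naked pair. Remove those values from H.
That leaves H = 4. Eliminate 4 elsewhere: M.
L and N between them cover only {1, 5} — a naked pair. Remove those values from I, M.
No further eliminations apply; M can still be any of 7, 8.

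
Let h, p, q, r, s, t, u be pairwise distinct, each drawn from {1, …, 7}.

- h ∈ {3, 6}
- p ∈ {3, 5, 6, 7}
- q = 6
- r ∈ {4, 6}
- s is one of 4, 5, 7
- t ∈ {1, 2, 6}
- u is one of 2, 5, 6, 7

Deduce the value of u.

2

q's domain is down to {6}, so q = 6. Eliminate 6 elsewhere: h, p, r, t, u.
r has just one choice, so r = 4. Remove 4 from s.
h must be 3 (only option left). Eliminate 3 elsewhere: p.
Among the 4 still-open variables, 1 fits only t (and all 4 values in {1, 2, 5, 7} must be used), so t = 1.
The 3 still-open variables draw from only 3 values {2, 5, 7}, so each is used; only u can be 2, hence u = 2.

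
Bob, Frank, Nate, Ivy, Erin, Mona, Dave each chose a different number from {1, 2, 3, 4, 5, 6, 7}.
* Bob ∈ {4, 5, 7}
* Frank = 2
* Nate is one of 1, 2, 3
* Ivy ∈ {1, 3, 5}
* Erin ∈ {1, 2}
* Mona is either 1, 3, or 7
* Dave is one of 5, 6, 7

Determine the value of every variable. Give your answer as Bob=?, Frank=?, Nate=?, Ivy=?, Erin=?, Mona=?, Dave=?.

Frank has just one choice, so Frank = 2. So Nate, Erin can't be 2.
Erin has just one choice, so Erin = 1. So Nate, Ivy, Mona can't be 1.
That leaves Nate = 3. So Ivy, Mona can't be 3.
That leaves Ivy = 5. Strike 5 from Bob, Dave.
Mona must be 7 (only option left). Strike 7 from Bob, Dave.
That leaves Dave = 6.
Bob has just one choice, so Bob = 4.

Bob=4, Frank=2, Nate=3, Ivy=5, Erin=1, Mona=7, Dave=6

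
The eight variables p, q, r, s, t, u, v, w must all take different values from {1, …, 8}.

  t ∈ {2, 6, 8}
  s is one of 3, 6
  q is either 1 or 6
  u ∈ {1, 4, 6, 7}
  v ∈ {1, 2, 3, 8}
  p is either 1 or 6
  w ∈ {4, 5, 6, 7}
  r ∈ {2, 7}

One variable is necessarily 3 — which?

s

The 8 variables draw from only 8 values {1, 2, 3, 4, 5, 6, 7, 8}, so each is used; only w can be 5, hence w = 5.
The 7 still-open variables together cover exactly {1, 2, 3, 4, 6, 7, 8} — 7 values for 7 variables — and 4 appears only in u's list, so u = 4.
Among the 6 still-open variables, 7 fits only r (and all 6 values in {1, 2, 3, 6, 7, 8} must be used), so r = 7.
p and q between them cover only {1, 6} — a naked pair. Remove those values from s, t, v.
So 3 goes to s.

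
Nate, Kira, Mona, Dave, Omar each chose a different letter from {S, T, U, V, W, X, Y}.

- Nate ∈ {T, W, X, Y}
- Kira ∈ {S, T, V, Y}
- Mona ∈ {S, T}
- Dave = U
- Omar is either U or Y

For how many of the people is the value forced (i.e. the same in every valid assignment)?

2

Dave's domain is down to {U}, so Dave = U. Remove U from Omar.
Omar must be Y (only option left). Remove Y from Nate, Kira.
Determined: Dave=U, Omar=Y. The other people each still have more than one consistent value. That makes 2.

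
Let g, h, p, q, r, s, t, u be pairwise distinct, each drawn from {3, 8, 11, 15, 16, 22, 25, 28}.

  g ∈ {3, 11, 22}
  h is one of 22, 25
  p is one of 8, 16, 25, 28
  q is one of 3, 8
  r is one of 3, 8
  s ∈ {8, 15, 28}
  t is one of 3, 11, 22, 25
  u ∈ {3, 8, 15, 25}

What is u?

The 8 variables together cover exactly {3, 8, 11, 15, 16, 22, 25, 28} — 8 values for 8 variables — and 16 appears only in p's list, so p = 16.
The 7 still-open variables draw from only 7 values {3, 8, 11, 15, 22, 25, 28}, so each is used; only s can be 28, hence s = 28.
The 6 still-open variables draw from only 6 values {3, 8, 11, 15, 22, 25}, so each is used; only u can be 15, hence u = 15.

15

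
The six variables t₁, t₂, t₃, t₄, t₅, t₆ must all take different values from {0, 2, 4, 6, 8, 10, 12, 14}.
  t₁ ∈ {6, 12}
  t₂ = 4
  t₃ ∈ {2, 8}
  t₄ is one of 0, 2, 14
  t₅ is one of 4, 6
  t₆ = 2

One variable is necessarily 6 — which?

t₅

t₂ has just one choice, so t₂ = 4. Remove 4 from t₅.
So 6 goes to t₅.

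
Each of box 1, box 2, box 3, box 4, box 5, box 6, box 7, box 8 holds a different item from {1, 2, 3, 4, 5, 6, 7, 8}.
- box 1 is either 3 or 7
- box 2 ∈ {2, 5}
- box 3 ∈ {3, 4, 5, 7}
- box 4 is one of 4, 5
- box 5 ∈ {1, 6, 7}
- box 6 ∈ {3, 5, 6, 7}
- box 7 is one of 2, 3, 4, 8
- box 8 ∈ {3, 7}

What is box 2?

Among the 8 variables, 1 fits only box 5 (and all 8 values in {1, 2, 3, 4, 5, 6, 7, 8} must be used), so box 5 = 1.
Among the 7 still-open variables, 6 fits only box 6 (and all 7 values in {2, 3, 4, 5, 6, 7, 8} must be used), so box 6 = 6.
The 6 still-open variables together cover exactly {2, 3, 4, 5, 7, 8} — 6 values for 6 variables — and 8 appears only in box 7's list, so box 7 = 8.
The 5 still-open variables draw from only 5 values {2, 3, 4, 5, 7}, so each is used; only box 2 can be 2, hence box 2 = 2.

2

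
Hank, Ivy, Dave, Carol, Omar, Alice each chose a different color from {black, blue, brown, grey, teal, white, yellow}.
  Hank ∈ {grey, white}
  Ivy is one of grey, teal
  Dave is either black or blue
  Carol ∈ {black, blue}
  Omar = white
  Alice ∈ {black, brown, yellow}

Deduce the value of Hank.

Omar's domain is down to {white}, so Omar = white. So Hank can't be white.
So Hank = grey.

grey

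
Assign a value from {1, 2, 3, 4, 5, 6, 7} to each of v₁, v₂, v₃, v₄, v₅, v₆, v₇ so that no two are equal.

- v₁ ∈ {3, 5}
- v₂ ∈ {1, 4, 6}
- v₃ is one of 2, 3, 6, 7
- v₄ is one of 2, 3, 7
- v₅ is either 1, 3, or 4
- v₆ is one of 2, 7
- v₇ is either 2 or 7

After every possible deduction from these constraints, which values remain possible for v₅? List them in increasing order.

Among the 7 variables, 5 fits only v₁ (and all 7 values in {1, 2, 3, 4, 5, 6, 7} must be used), so v₁ = 5.
v₆ and v₇ share exactly the 2 values {2, 7}; by pigeonhole those values go to them, so strike 2, 7 from v₃, v₄.
v₄'s domain is down to {3}, so v₄ = 3. Strike 3 from v₃, v₅.
v₃ must be 6 (only option left). Strike 6 from v₂.
No further eliminations apply; v₅ can still be any of 1, 4.

1, 4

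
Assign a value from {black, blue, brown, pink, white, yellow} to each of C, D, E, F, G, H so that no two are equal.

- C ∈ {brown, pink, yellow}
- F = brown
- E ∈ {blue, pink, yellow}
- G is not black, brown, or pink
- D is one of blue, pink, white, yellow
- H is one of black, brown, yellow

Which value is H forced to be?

black

F must be brown (only option left). Strike brown from C, H.
The 5 still-open variables together cover exactly {black, blue, pink, white, yellow} — 5 values for 5 variables — and black appears only in H's list, so H = black.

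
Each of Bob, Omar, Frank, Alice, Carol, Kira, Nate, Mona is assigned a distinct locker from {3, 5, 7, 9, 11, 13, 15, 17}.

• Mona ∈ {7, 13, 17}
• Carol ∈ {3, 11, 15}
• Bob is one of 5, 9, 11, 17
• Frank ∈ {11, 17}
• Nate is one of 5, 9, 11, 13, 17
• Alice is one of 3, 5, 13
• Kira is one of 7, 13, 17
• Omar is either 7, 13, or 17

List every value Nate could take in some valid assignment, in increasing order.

Among the 8 variables, 15 fits only Carol (and all 8 values in {3, 5, 7, 9, 11, 13, 15, 17} must be used), so Carol = 15.
The 7 still-open variables together cover exactly {3, 5, 7, 9, 11, 13, 17} — 7 values for 7 variables — and 3 appears only in Alice's list, so Alice = 3.
Omar, Kira, Mona between them cover only {7, 13, 17} — a naked triple. Remove those values from Bob, Frank, Nate.
Frank has just one choice, so Frank = 11. So Bob, Nate can't be 11.
No further eliminations apply; Nate can still be any of 5, 9.

5, 9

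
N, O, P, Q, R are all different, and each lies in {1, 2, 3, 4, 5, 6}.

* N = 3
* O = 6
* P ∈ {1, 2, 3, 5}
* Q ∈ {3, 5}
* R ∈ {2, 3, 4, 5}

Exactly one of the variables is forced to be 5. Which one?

Q

N must be 3 (only option left). Remove 3 from P, Q, R.
So 5 goes to Q.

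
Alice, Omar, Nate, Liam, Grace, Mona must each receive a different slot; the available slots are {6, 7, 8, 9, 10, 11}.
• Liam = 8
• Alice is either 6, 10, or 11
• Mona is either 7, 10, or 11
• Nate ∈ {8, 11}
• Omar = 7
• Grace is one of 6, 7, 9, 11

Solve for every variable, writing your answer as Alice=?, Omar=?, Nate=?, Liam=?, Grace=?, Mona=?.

Alice=6, Omar=7, Nate=11, Liam=8, Grace=9, Mona=10

Omar's domain is down to {7}, so Omar = 7. Eliminate 7 elsewhere: Grace, Mona.
That leaves Liam = 8. Eliminate 8 elsewhere: Nate.
Nate must be 11 (only option left). So Alice, Grace, Mona can't be 11.
That leaves Mona = 10. Eliminate 10 elsewhere: Alice.
Alice must be 6 (only option left). Remove 6 from Grace.
Grace must be 9 (only option left).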